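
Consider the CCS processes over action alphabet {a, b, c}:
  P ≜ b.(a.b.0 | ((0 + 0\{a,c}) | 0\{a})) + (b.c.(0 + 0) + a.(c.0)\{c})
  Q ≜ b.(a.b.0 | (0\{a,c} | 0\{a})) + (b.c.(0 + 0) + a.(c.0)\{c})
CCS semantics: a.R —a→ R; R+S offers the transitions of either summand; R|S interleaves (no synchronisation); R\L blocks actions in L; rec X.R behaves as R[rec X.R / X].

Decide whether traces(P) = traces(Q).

YES

LTS(P): 7 reachable states
  m0 = b.(a.b.0 | ((0 + 0\{a,c}) | 0\{a})) + (b.c.(0 + 0) + a.(c.0)\{c}) has moves —a→ m1, —b→ m2, —b→ m3
  m1 = (c.0)\{c} has moves stopped
  m2 = a.b.0 | ((0 + 0\{a,c}) | 0\{a}) has moves —a→ m4
  m3 = c.(0 + 0) has moves —c→ m5
  m4 = b.0 | ((0 + 0\{a,c}) | 0\{a}) has moves —b→ m6
  m5 = 0 + 0 has moves stopped
  m6 = 0 | ((0 + 0\{a,c}) | 0\{a}) has moves stopped
LTS(Q): 7 reachable states
  n0 = b.(a.b.0 | (0\{a,c} | 0\{a})) + (b.c.(0 + 0) + a.(c.0)\{c}) has moves —a→ n1, —b→ n2, —b→ n3
  n1 = (c.0)\{c} has moves stopped
  n2 = a.b.0 | (0\{a,c} | 0\{a}) has moves —a→ n4
  n3 = c.(0 + 0) has moves —c→ n5
  n4 = b.0 | (0\{a,c} | 0\{a}) has moves —b→ n6
  n5 = 0 + 0 has moves stopped
  n6 = 0 | (0\{a,c} | 0\{a}) has moves stopped
Coarsest stable partition (strong bisimilarity classes):
  B0 = {m0, n0}
  B1 = {m2, n2}
  B2 = {m4, n4}
  B3 = {m1, m5, m6, n1, n5, n6}
  B4 = {m3, n3}
m0 ∈ B0, n0 ∈ B0 → same block
Bisimilar ⇒ trace-equivalent.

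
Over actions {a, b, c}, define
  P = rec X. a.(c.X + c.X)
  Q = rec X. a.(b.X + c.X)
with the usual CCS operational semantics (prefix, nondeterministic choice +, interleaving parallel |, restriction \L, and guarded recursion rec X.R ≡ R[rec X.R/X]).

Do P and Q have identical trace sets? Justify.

P's transition system — 2 states:
  u0 = rec X. a.(c.X + c.X) ⊢ =a=> u1
  u1 = c.(rec X. a.(c.X + c.X)) + c.(rec X. a.(c.X + c.X)) ⊢ =c=> u0
Q's transition system — 2 states:
  v0 = rec X. a.(b.X + c.X) ⊢ =a=> v1
  v1 = b.(rec X. a.(b.X + c.X)) + c.(rec X. a.(b.X + c.X)) ⊢ =b=> v0, =c=> v0
Executing ab from Q (initial set {v0}):
  after a @ step 1: {v1}
  after b @ step 2: {v0}
  ✓ Q
Executing ab from P (initial set {u0}):
  after a @ step 1: {u1}
  after b @ step 2: no successor for P

traces(P) ≠ traces(Q) — witness ⟨ab⟩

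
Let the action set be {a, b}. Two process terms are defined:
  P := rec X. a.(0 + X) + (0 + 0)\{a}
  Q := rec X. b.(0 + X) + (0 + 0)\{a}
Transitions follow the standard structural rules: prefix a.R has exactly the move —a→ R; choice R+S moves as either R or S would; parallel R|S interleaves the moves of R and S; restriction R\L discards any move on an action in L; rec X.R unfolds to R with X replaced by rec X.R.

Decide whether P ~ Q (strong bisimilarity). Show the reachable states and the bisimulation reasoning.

P ≁ Q

P's transition system — 2 states:
  u0 = rec X. a.(0 + X) + (0 + 0)\{a} has moves =a=> u1
  u1 = 0 + (rec X. a.(0 + X) + (0 + 0)\{a}) has moves =a=> u1
Q's transition system — 2 states:
  v0 = rec X. b.(0 + X) + (0 + 0)\{a} has moves =b=> v1
  v1 = 0 + (rec X. b.(0 + X) + (0 + 0)\{a}) has moves =b=> v1
Partition-refinement fixed point:
  B0 = {u0, u1}
  B1 = {v0, v1}
u0 ∈ B0, v0 ∈ B1 → different blocks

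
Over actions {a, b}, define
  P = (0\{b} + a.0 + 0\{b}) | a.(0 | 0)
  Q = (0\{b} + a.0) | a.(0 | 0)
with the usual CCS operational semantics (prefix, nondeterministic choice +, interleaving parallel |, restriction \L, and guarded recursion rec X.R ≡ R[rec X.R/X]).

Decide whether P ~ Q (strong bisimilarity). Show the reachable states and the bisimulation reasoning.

Reachable graph of P (4 states):
  u0 = (0\{b} + a.0 + 0\{b}) | a.(0 | 0) :: ··a··> u1, ··a··> u2
  u1 = (0\{b} + a.0 + 0\{b}) | (0 | 0) :: ··a··> u3
  u2 = 0 | a.(0 | 0) :: ··a··> u3
  u3 = 0 | (0 | 0) :: ∅
Reachable graph of Q (4 states):
  v0 = (0\{b} + a.0) | a.(0 | 0) :: ··a··> v1, ··a··> v2
  v1 = (0\{b} + a.0) | (0 | 0) :: ··a··> v3
  v2 = 0 | a.(0 | 0) :: ··a··> v3
  v3 = 0 | (0 | 0) :: ∅
Coarsest stable partition (strong bisimilarity classes):
  B0 = {u0, v0}
  B1 = {u1, u2, v1, v2}
  B2 = {u3, v3}
u0 ∈ B0, v0 ∈ B0 → same block

YES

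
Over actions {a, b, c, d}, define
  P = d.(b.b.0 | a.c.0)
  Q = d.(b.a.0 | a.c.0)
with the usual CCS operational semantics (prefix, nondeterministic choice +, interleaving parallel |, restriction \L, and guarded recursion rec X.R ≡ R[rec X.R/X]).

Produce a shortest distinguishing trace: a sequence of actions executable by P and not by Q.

P's transition system — 10 states:
  s0 = d.(b.b.0 | a.c.0) :: -d-> s1
  s1 = b.b.0 | a.c.0 :: -a-> s2, -b-> s3
  s2 = b.b.0 | c.0 :: -b-> s4, -c-> s5
  s3 = b.0 | a.c.0 :: -a-> s4, -b-> s6
  s4 = b.0 | c.0 :: -b-> s7, -c-> s8
  s5 = b.b.0 | 0 :: -b-> s8
  s6 = 0 | a.c.0 :: -a-> s7
  s7 = 0 | c.0 :: -c-> s9
  s8 = b.0 | 0 :: -b-> s9
  s9 = 0 | 0 :: stopped
Q's transition system — 10 states:
  t0 = d.(b.a.0 | a.c.0) :: -d-> t1
  t1 = b.a.0 | a.c.0 :: -a-> t2, -b-> t3
  t2 = b.a.0 | c.0 :: -b-> t4, -c-> t5
  t3 = a.0 | a.c.0 :: -a-> t4, -a-> t6
  t4 = a.0 | c.0 :: -a-> t7, -c-> t8
  t5 = b.a.0 | 0 :: -b-> t8
  t6 = 0 | a.c.0 :: -a-> t7
  t7 = 0 | c.0 :: -c-> t9
  t8 = a.0 | 0 :: -a-> t9
  t9 = 0 | 0 :: stopped
Run σ = ⟨dbb⟩ on P: start {s0}
  after d @ step 1: {s1}
  after b @ step 2: {s3}
  after b @ step 3: {s6}
  — P admits the full trace.
Run σ = ⟨dbb⟩ on Q: start {t0}
  after d @ step 1: {t1}
  after b @ step 2: {t3}
  after b @ step 3: ∅  — Q cannot continue

dbb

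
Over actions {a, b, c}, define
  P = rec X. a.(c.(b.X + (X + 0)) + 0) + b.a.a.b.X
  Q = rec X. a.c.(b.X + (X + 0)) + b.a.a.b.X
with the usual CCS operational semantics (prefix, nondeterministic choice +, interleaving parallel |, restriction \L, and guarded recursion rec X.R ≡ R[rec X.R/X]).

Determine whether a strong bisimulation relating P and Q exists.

P ~ Q

Reachable graph of P (6 states):
  p0 = rec X. a.(c.(b.X + (X + 0)) + 0) + b.a.a.b.X ⊢ —a→ p1, —b→ p2
  p1 = c.(b.(rec X. a.(c.(b.X + (X + 0)) + 0) + b.a.a.b.X) + ((rec X. a.(c.(b.X + (X + 0)) + 0) + b.a.a.b.X) + 0)) + 0 ⊢ —c→ p3
  p2 = a.a.b.(rec X. a.(c.(b.X + (X + 0)) + 0) + b.a.a.b.X) ⊢ —a→ p4
  p3 = b.(rec X. a.(c.(b.X + (X + 0)) + 0) + b.a.a.b.X) + ((rec X. a.(c.(b.X + (X + 0)) + 0) + b.a.a.b.X) + 0) ⊢ —a→ p1, —b→ p0, —b→ p2
  p4 = a.b.(rec X. a.(c.(b.X + (X + 0)) + 0) + b.a.a.b.X) ⊢ —a→ p5
  p5 = b.(rec X. a.(c.(b.X + (X + 0)) + 0) + b.a.a.b.X) ⊢ —b→ p0
Reachable graph of Q (6 states):
  q0 = rec X. a.c.(b.X + (X + 0)) + b.a.a.b.X ⊢ —a→ q1, —b→ q2
  q1 = c.(b.(rec X. a.c.(b.X + (X + 0)) + b.a.a.b.X) + ((rec X. a.c.(b.X + (X + 0)) + b.a.a.b.X) + 0)) ⊢ —c→ q3
  q2 = a.a.b.(rec X. a.c.(b.X + (X + 0)) + b.a.a.b.X) ⊢ —a→ q4
  q3 = b.(rec X. a.c.(b.X + (X + 0)) + b.a.a.b.X) + ((rec X. a.c.(b.X + (X + 0)) + b.a.a.b.X) + 0) ⊢ —a→ q1, —b→ q0, —b→ q2
  q4 = a.b.(rec X. a.c.(b.X + (X + 0)) + b.a.a.b.X) ⊢ —a→ q5
  q5 = b.(rec X. a.c.(b.X + (X + 0)) + b.a.a.b.X) ⊢ —b→ q0
Partition-refinement fixed point:
  B0 = {p0, q0}
  B1 = {p1, q1}
  B2 = {p3, q3}
  B3 = {p2, q2}
  B4 = {p4, q4}
  B5 = {p5, q5}
p0 ∈ B0, q0 ∈ B0 → same block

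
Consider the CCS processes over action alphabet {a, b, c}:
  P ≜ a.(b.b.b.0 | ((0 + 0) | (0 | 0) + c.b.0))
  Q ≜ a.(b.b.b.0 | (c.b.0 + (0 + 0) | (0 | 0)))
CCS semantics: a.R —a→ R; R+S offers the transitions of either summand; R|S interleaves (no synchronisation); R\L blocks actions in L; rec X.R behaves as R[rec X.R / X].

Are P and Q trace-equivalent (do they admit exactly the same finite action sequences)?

YES

P's transition system — 13 states:
  u0 = a.(b.b.b.0 | ((0 + 0) | (0 | 0) + c.b.0)) has moves -a-> u1
  u1 = b.b.b.0 | ((0 + 0) | (0 | 0) + c.b.0) has moves -b-> u2, -c-> u3
  u2 = b.b.0 | ((0 + 0) | (0 | 0) + c.b.0) has moves -b-> u4, -c-> u5
  u3 = b.b.b.0 | b.0 has moves -b-> u5, -b-> u6
  u4 = b.0 | ((0 + 0) | (0 | 0) + c.b.0) has moves -b-> u7, -c-> u8
  u5 = b.b.0 | b.0 has moves -b-> u8, -b-> u9
  u6 = b.b.b.0 | 0 has moves -b-> u9
  u7 = 0 | ((0 + 0) | (0 | 0) + c.b.0) has moves -c-> u10
  u8 = b.0 | b.0 has moves -b-> u10, -b-> u11
  u9 = b.b.0 | 0 has moves -b-> u11
  u10 = 0 | b.0 has moves -b-> u12
  u11 = b.0 | 0 has moves -b-> u12
  u12 = 0 | 0 has moves deadlocked
Q's transition system — 13 states:
  v0 = a.(b.b.b.0 | (c.b.0 + (0 + 0) | (0 | 0))) has moves -a-> v1
  v1 = b.b.b.0 | (c.b.0 + (0 + 0) | (0 | 0)) has moves -b-> v2, -c-> v3
  v2 = b.b.0 | (c.b.0 + (0 + 0) | (0 | 0)) has moves -b-> v4, -c-> v5
  v3 = b.b.b.0 | b.0 has moves -b-> v5, -b-> v6
  v4 = b.0 | (c.b.0 + (0 + 0) | (0 | 0)) has moves -b-> v7, -c-> v8
  v5 = b.b.0 | b.0 has moves -b-> v8, -b-> v9
  v6 = b.b.b.0 | 0 has moves -b-> v9
  v7 = 0 | (c.b.0 + (0 + 0) | (0 | 0)) has moves -c-> v10
  v8 = b.0 | b.0 has moves -b-> v10, -b-> v11
  v9 = b.b.0 | 0 has moves -b-> v11
  v10 = 0 | b.0 has moves -b-> v12
  v11 = b.0 | 0 has moves -b-> v12
  v12 = 0 | 0 has moves deadlocked
Coarsest stable partition (strong bisimilarity classes):
  B0 = {u0, v0}
  B1 = {u1, v1}
  B2 = {u3, v3}
  B3 = {u5, u6, v5, v6}
  B4 = {u8, u9, v8, v9}
  B5 = {u10, u11, v10, v11}
  B6 = {u12, v12}
  B7 = {u2, v2}
  B8 = {u4, v4}
  B9 = {u7, v7}
u0 ∈ B0, v0 ∈ B0 → same block
Bisimilar ⇒ trace-equivalent.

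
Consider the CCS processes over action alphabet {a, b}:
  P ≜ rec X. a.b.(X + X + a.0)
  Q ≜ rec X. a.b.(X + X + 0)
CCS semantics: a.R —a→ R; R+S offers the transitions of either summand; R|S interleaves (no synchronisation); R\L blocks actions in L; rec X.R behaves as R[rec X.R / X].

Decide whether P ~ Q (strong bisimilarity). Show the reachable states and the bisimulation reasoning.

P's transition system — 4 states:
  s0 = rec X. a.b.(X + X + a.0) :: --a--▸ s1
  s1 = b.((rec X. a.b.(X + X + a.0)) + (rec X. a.b.(X + X + a.0)) + a.0) :: --b--▸ s2
  s2 = (rec X. a.b.(X + X + a.0)) + (rec X. a.b.(X + X + a.0)) + a.0 :: --a--▸ s1, --a--▸ s3
  s3 = 0 :: stopped
Q's transition system — 3 states:
  t0 = rec X. a.b.(X + X + 0) :: --a--▸ t1
  t1 = b.((rec X. a.b.(X + X + 0)) + (rec X. a.b.(X + X + 0)) + 0) :: --b--▸ t2
  t2 = (rec X. a.b.(X + X + 0)) + (rec X. a.b.(X + X + 0)) + 0 :: --a--▸ t1
Partition-refinement fixed point:
  B0 = {s0}
  B1 = {s1}
  B2 = {s2}
  B3 = {s3}
  B4 = {t0, t2}
  B5 = {t1}
s0 ∈ B0, t0 ∈ B4 → different blocks

not bisimilar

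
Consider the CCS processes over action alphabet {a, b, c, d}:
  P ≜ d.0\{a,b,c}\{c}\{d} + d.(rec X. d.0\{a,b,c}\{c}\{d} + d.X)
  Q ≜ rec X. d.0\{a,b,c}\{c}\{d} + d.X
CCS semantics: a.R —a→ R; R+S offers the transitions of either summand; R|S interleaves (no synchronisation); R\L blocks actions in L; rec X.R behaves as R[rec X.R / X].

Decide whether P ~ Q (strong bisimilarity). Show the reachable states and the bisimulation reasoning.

LTS(P): 3 reachable states
  u0 = d.0\{a,b,c}\{c}\{d} + d.(rec X. d.0\{a,b,c}\{c}\{d} + d.X) has moves ··d··> u1, ··d··> u2
  u1 = 0\{a,b,c}\{c}\{d} has moves stopped
  u2 = rec X. d.0\{a,b,c}\{c}\{d} + d.X has moves ··d··> u1, ··d··> u2
LTS(Q): 2 reachable states
  v0 = rec X. d.0\{a,b,c}\{c}\{d} + d.X has moves ··d··> v0, ··d··> v1
  v1 = 0\{a,b,c}\{c}\{d} has moves stopped
Coarsest stable partition (strong bisimilarity classes):
  B0 = {u0, u2, v0}
  B1 = {u1, v1}
u0 ∈ B0, v0 ∈ B0 → same block

YES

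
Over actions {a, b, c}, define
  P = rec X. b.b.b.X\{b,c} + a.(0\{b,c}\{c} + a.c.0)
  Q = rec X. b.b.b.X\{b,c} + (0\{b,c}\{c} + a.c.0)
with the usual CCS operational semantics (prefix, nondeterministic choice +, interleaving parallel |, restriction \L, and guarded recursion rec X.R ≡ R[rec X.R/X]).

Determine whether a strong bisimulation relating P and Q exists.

Reachable graph of P (9 states):
  s0 = rec X. b.b.b.X\{b,c} + a.(0\{b,c}\{c} + a.c.0) has moves --a--▸ s1, --b--▸ s2
  s1 = 0\{b,c}\{c} + a.c.0 has moves --a--▸ s3
  s2 = b.b.(rec X. b.b.b.X\{b,c} + a.(0\{b,c}\{c} + a.c.0))\{b,c} has moves --b--▸ s4
  s3 = c.0 has moves --c--▸ s5
  s4 = b.(rec X. b.b.b.X\{b,c} + a.(0\{b,c}\{c} + a.c.0))\{b,c} has moves --b--▸ s6
  s5 = 0 has moves (no moves)
  s6 = (rec X. b.b.b.X\{b,c} + a.(0\{b,c}\{c} + a.c.0))\{b,c} has moves --a--▸ s7
  s7 = (0\{b,c}\{c} + a.c.0)\{b,c} has moves --a--▸ s8
  s8 = (c.0)\{b,c} has moves (no moves)
Reachable graph of Q (7 states):
  t0 = rec X. b.b.b.X\{b,c} + (0\{b,c}\{c} + a.c.0) has moves --a--▸ t1, --b--▸ t2
  t1 = c.0 has moves --c--▸ t3
  t2 = b.b.(rec X. b.b.b.X\{b,c} + (0\{b,c}\{c} + a.c.0))\{b,c} has moves --b--▸ t4
  t3 = 0 has moves (no moves)
  t4 = b.(rec X. b.b.b.X\{b,c} + (0\{b,c}\{c} + a.c.0))\{b,c} has moves --b--▸ t5
  t5 = (rec X. b.b.b.X\{b,c} + (0\{b,c}\{c} + a.c.0))\{b,c} has moves --a--▸ t6
  t6 = (c.0)\{b,c} has moves (no moves)
Coarsest stable partition (strong bisimilarity classes):
  B0 = {s0}
  B1 = {s1}
  B2 = {s3, t1}
  B3 = {s5, s8, t3, t6}
  B4 = {s2}
  B5 = {s4}
  B6 = {s6}
  B7 = {s7, t5}
  B8 = {t0}
  B9 = {t2}
  B10 = {t4}
s0 ∈ B0, t0 ∈ B8 → different blocks

not bisimilar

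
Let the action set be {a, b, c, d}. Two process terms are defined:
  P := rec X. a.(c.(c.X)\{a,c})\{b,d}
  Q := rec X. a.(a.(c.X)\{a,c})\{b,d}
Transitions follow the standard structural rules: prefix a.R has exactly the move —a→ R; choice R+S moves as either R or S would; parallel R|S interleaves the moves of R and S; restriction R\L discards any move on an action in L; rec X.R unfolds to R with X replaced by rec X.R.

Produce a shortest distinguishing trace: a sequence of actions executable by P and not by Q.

ac

Reachable graph of P (3 states):
  u0 = rec X. a.(c.(c.X)\{a,c})\{b,d} :: -a-> u1
  u1 = (c.(c.(rec X. a.(c.(c.X)\{a,c})\{b,d}))\{a,c})\{b,d} :: -c-> u2
  u2 = (c.(rec X. a.(c.(c.X)\{a,c})\{b,d}))\{a,c}\{b,d} :: ∅
Reachable graph of Q (3 states):
  v0 = rec X. a.(a.(c.X)\{a,c})\{b,d} :: -a-> v1
  v1 = (a.(c.(rec X. a.(a.(c.X)\{a,c})\{b,d}))\{a,c})\{b,d} :: -a-> v2
  v2 = (c.(rec X. a.(a.(c.X)\{a,c})\{b,d}))\{a,c}\{b,d} :: ∅
Executing ac from P (initial set {u0}):
  after a @ step 1: {u1}
  after c @ step 2: {u2}
  ✓ P
Executing ac from Q (initial set {v0}):
  after a @ step 1: {v1}
  after c @ step 2: no successor for Q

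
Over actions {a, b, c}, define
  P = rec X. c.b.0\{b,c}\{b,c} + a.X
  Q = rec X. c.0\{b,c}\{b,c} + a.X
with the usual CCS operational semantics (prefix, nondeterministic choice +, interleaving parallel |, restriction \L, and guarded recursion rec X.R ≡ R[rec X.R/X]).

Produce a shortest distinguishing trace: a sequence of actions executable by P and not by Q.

cb

LTS(P): 3 reachable states
  p0 = rec X. c.b.0\{b,c}\{b,c} + a.X | =a=> p0, =c=> p1
  p1 = b.0\{b,c}\{b,c} | =b=> p2
  p2 = 0\{b,c}\{b,c} | stopped
LTS(Q): 2 reachable states
  q0 = rec X. c.0\{b,c}\{b,c} + a.X | =a=> q0, =c=> q1
  q1 = 0\{b,c}\{b,c} | stopped
Trace ⟨cb⟩ through P, begin at {p0}:
  step 1 (c): {p1}
  step 2 (b): {p2}
  — P admits the full trace.
Trace ⟨cb⟩ through Q, begin at {q0}:
  step 1 (c): {q1}
  step 2 (b): ∅ (Q stuck)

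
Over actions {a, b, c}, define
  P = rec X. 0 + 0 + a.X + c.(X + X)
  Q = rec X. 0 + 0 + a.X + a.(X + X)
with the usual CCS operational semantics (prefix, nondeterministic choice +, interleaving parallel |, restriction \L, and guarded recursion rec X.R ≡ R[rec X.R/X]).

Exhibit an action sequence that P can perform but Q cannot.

c

P's transition system — 2 states:
  p0 = rec X. 0 + 0 + a.X + c.(X + X) → -a-> p0, -c-> p1
  p1 = (rec X. 0 + 0 + a.X + c.(X + X)) + (rec X. 0 + 0 + a.X + c.(X + X)) → -a-> p0, -c-> p1
Q's transition system — 2 states:
  q0 = rec X. 0 + 0 + a.X + a.(X + X) → -a-> q0, -a-> q1
  q1 = (rec X. 0 + 0 + a.X + a.(X + X)) + (rec X. 0 + 0 + a.X + a.(X + X)) → -a-> q0, -a-> q1
Executing c from P (initial set {p0}):
  after c @ step 1: {p1}
  — P admits the full trace.
Executing c from Q (initial set {q0}):
  after c @ step 1: ∅  — Q cannot continue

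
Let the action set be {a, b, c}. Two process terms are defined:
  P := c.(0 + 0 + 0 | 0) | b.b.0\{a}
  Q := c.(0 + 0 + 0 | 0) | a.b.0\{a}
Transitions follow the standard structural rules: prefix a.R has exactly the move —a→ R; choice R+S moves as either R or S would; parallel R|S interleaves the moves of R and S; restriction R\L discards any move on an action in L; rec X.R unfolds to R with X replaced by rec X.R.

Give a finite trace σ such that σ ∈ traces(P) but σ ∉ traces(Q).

Reachable graph of P (6 states):
  s0 = c.(0 + 0 + 0 | 0) | b.b.0\{a} has moves --b--▸ s1, --c--▸ s2
  s1 = c.(0 + 0 + 0 | 0) | b.0\{a} has moves --b--▸ s3, --c--▸ s4
  s2 = (0 + 0 + 0 | 0) | b.b.0\{a} has moves --b--▸ s4
  s3 = c.(0 + 0 + 0 | 0) | 0\{a} has moves --c--▸ s5
  s4 = (0 + 0 + 0 | 0) | b.0\{a} has moves --b--▸ s5
  s5 = (0 + 0 + 0 | 0) | 0\{a} has moves ·
Reachable graph of Q (6 states):
  t0 = c.(0 + 0 + 0 | 0) | a.b.0\{a} has moves --a--▸ t1, --c--▸ t2
  t1 = c.(0 + 0 + 0 | 0) | b.0\{a} has moves --b--▸ t3, --c--▸ t4
  t2 = (0 + 0 + 0 | 0) | a.b.0\{a} has moves --a--▸ t4
  t3 = c.(0 + 0 + 0 | 0) | 0\{a} has moves --c--▸ t5
  t4 = (0 + 0 + 0 | 0) | b.0\{a} has moves --b--▸ t5
  t5 = (0 + 0 + 0 | 0) | 0\{a} has moves ·
Trace ⟨b⟩ through P, begin at {s0}:
  after b @ step 1: {s1}
  P completes σ.
Trace ⟨b⟩ through Q, begin at {t0}:
  after b @ step 1: ∅ (Q stuck)

b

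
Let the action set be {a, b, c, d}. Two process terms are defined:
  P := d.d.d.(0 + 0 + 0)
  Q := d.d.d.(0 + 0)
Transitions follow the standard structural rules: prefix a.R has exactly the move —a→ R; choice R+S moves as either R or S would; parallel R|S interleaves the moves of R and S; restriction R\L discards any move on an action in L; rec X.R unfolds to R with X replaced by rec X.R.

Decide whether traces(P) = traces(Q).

P's transition system — 4 states:
  u0 = d.d.d.(0 + 0 + 0) :: =d=> u1
  u1 = d.d.(0 + 0 + 0) :: =d=> u2
  u2 = d.(0 + 0 + 0) :: =d=> u3
  u3 = 0 + 0 + 0 :: (no moves)
Q's transition system — 4 states:
  v0 = d.d.d.(0 + 0) :: =d=> v1
  v1 = d.d.(0 + 0) :: =d=> v2
  v2 = d.(0 + 0) :: =d=> v3
  v3 = 0 + 0 :: (no moves)
Bisimilarity quotient blocks:
  B0 = {u0, v0}
  B1 = {u1, v1}
  B2 = {u2, v2}
  B3 = {u3, v3}
u0 ∈ B0, v0 ∈ B0 → same block
Bisimilar ⇒ trace-equivalent.

YES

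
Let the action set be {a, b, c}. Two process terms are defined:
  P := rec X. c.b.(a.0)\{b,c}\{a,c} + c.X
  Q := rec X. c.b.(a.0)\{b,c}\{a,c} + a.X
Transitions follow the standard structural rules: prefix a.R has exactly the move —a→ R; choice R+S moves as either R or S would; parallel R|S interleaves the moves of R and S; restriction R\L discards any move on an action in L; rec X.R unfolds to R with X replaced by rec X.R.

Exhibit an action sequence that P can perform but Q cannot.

P's transition system — 3 states:
  u0 = rec X. c.b.(a.0)\{b,c}\{a,c} + c.X :: --c--▸ u0, --c--▸ u1
  u1 = b.(a.0)\{b,c}\{a,c} :: --b--▸ u2
  u2 = (a.0)\{b,c}\{a,c} :: ·
Q's transition system — 3 states:
  v0 = rec X. c.b.(a.0)\{b,c}\{a,c} + a.X :: --a--▸ v0, --c--▸ v1
  v1 = b.(a.0)\{b,c}\{a,c} :: --b--▸ v2
  v2 = (a.0)\{b,c}\{a,c} :: ·
Run σ = ⟨cc⟩ on P: start {u0}
  after c @ step 1: {u0, u1}
  after c @ step 2: {u0, u1}
  P completes σ.
Run σ = ⟨cc⟩ on Q: start {v0}
  after c @ step 1: {v1}
  after c @ step 2: ∅  — Q cannot continue

cc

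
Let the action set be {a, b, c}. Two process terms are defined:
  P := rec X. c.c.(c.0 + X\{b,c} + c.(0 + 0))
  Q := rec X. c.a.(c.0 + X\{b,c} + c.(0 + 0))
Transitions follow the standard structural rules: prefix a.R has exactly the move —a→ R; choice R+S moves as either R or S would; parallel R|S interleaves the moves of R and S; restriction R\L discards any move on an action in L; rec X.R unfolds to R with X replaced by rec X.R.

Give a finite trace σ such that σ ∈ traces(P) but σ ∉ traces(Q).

cc

P's transition system — 5 states:
  s0 = rec X. c.c.(c.0 + X\{b,c} + c.(0 + 0)) ⊢ ··c··> s1
  s1 = c.(c.0 + (rec X. c.c.(c.0 + X\{b,c} + c.(0 + 0)))\{b,c} + c.(0 + 0)) ⊢ ··c··> s2
  s2 = c.0 + (rec X. c.c.(c.0 + X\{b,c} + c.(0 + 0)))\{b,c} + c.(0 + 0) ⊢ ··c··> s3, ··c··> s4
  s3 = 0 ⊢ deadlocked
  s4 = 0 + 0 ⊢ deadlocked
Q's transition system — 5 states:
  t0 = rec X. c.a.(c.0 + X\{b,c} + c.(0 + 0)) ⊢ ··c··> t1
  t1 = a.(c.0 + (rec X. c.a.(c.0 + X\{b,c} + c.(0 + 0)))\{b,c} + c.(0 + 0)) ⊢ ··a··> t2
  t2 = c.0 + (rec X. c.a.(c.0 + X\{b,c} + c.(0 + 0)))\{b,c} + c.(0 + 0) ⊢ ··c··> t3, ··c··> t4
  t3 = 0 ⊢ deadlocked
  t4 = 0 + 0 ⊢ deadlocked
Executing cc from P (initial set {s0}):
  step 1 (c): {s1}
  step 2 (c): {s2}
  — P admits the full trace.
Executing cc from Q (initial set {t0}):
  step 1 (c): {t1}
  step 2 (c): ∅  — Q cannot continue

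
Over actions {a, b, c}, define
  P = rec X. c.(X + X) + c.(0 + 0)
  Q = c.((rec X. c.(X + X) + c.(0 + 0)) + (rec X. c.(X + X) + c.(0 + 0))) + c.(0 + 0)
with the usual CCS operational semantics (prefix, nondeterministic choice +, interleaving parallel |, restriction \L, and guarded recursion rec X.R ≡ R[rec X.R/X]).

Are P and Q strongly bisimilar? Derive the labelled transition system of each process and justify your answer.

YES

LTS(P): 3 reachable states
  s0 = rec X. c.(X + X) + c.(0 + 0) → -c-> s1, -c-> s2
  s1 = (rec X. c.(X + X) + c.(0 + 0)) + (rec X. c.(X + X) + c.(0 + 0)) → -c-> s1, -c-> s2
  s2 = 0 + 0 → ·
LTS(Q): 3 reachable states
  t0 = c.((rec X. c.(X + X) + c.(0 + 0)) + (rec X. c.(X + X) + c.(0 + 0))) + c.(0 + 0) → -c-> t1, -c-> t2
  t1 = (rec X. c.(X + X) + c.(0 + 0)) + (rec X. c.(X + X) + c.(0 + 0)) → -c-> t1, -c-> t2
  t2 = 0 + 0 → ·
Coarsest stable partition (strong bisimilarity classes):
  B0 = {s0, s1, t0, t1}
  B1 = {s2, t2}
s0 ∈ B0, t0 ∈ B0 → same block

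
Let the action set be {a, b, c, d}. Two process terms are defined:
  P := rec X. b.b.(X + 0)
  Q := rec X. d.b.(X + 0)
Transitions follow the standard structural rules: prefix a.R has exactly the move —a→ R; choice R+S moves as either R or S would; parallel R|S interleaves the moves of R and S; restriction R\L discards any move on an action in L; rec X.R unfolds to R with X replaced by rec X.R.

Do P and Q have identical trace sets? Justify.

LTS(P): 3 reachable states
  u0 = rec X. b.b.(X + 0) :: —b→ u1
  u1 = b.((rec X. b.b.(X + 0)) + 0) :: —b→ u2
  u2 = (rec X. b.b.(X + 0)) + 0 :: —b→ u1
LTS(Q): 3 reachable states
  v0 = rec X. d.b.(X + 0) :: —d→ v1
  v1 = b.((rec X. d.b.(X + 0)) + 0) :: —b→ v2
  v2 = (rec X. d.b.(X + 0)) + 0 :: —d→ v1
Trace ⟨b⟩ through P, begin at {u0}:
  [1] b ⇒ {u1}
  P completes σ.
Trace ⟨b⟩ through Q, begin at {v0}:
  [1] b ⇒ ∅ (Q stuck)

trace-distinct — witness ⟨b⟩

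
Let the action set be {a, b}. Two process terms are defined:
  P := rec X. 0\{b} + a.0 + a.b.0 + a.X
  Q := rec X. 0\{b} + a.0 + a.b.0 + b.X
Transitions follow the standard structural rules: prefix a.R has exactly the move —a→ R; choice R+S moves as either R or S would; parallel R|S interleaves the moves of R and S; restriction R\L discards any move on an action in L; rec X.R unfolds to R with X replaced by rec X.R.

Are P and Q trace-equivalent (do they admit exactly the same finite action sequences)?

traces(P) ≠ traces(Q) — witness ⟨aa⟩

LTS(P): 3 reachable states
  u0 = rec X. 0\{b} + a.0 + a.b.0 + a.X → =a=> u0, =a=> u1, =a=> u2
  u1 = 0 → deadlocked
  u2 = b.0 → =b=> u1
LTS(Q): 3 reachable states
  v0 = rec X. 0\{b} + a.0 + a.b.0 + b.X → =a=> v1, =a=> v2, =b=> v0
  v1 = 0 → deadlocked
  v2 = b.0 → =b=> v1
Trace ⟨aa⟩ through P, begin at {u0}:
  after a @ step 1: {u0, u1, u2}
  after a @ step 2: {u0, u1, u2}
  ✓ P
Trace ⟨aa⟩ through Q, begin at {v0}:
  after a @ step 1: {v1, v2}
  after a @ step 2: no successor for Q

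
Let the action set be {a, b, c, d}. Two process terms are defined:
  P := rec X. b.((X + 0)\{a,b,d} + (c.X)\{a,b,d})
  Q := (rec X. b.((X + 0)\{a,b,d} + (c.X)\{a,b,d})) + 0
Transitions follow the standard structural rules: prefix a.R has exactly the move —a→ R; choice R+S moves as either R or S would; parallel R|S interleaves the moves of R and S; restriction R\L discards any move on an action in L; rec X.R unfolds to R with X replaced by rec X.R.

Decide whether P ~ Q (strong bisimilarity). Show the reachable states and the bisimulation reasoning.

P's transition system — 3 states:
  u0 = rec X. b.((X + 0)\{a,b,d} + (c.X)\{a,b,d}) ⊢ —b→ u1
  u1 = ((rec X. b.((X + 0)\{a,b,d} + (c.X)\{a,b,d})) + 0)\{a,b,d} + (c.(rec X. b.((X + 0)\{a,b,d} + (c.X)\{a,b,d})))\{a,b,d} ⊢ —c→ u2
  u2 = (rec X. b.((X + 0)\{a,b,d} + (c.X)\{a,b,d}))\{a,b,d} ⊢ (no moves)
Q's transition system — 3 states:
  v0 = (rec X. b.((X + 0)\{a,b,d} + (c.X)\{a,b,d})) + 0 ⊢ —b→ v1
  v1 = ((rec X. b.((X + 0)\{a,b,d} + (c.X)\{a,b,d})) + 0)\{a,b,d} + (c.(rec X. b.((X + 0)\{a,b,d} + (c.X)\{a,b,d})))\{a,b,d} ⊢ —c→ v2
  v2 = (rec X. b.((X + 0)\{a,b,d} + (c.X)\{a,b,d}))\{a,b,d} ⊢ (no moves)
Partition-refinement fixed point:
  B0 = {u0, v0}
  B1 = {u1, v1}
  B2 = {u2, v2}
u0 ∈ B0, v0 ∈ B0 → same block

YES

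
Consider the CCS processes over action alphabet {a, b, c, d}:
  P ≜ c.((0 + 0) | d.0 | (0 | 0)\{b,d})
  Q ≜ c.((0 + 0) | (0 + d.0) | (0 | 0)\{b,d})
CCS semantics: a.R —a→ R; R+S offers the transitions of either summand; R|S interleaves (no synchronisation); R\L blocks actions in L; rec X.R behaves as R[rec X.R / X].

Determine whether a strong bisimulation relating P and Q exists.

Reachable graph of P (3 states):
  m0 = c.((0 + 0) | d.0 | (0 | 0)\{b,d}) has moves —c→ m1
  m1 = (0 + 0) | d.0 | (0 | 0)\{b,d} has moves —d→ m2
  m2 = (0 + 0) | 0 | (0 | 0)\{b,d} has moves ∅
Reachable graph of Q (3 states):
  n0 = c.((0 + 0) | (0 + d.0) | (0 | 0)\{b,d}) has moves —c→ n1
  n1 = (0 + 0) | (0 + d.0) | (0 | 0)\{b,d} has moves —d→ n2
  n2 = (0 + 0) | 0 | (0 | 0)\{b,d} has moves ∅
Partition-refinement fixed point:
  B0 = {m0, n0}
  B1 = {m1, n1}
  B2 = {m2, n2}
m0 ∈ B0, n0 ∈ B0 → same block

P ~ Q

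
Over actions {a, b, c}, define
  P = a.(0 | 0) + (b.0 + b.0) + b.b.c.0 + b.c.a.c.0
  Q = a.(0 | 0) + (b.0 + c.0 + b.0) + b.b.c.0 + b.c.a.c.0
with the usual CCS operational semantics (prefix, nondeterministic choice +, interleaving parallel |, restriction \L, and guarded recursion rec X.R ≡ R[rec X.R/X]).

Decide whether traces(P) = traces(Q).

traces(P) ≠ traces(Q) — witness ⟨c⟩

Reachable graph of P (7 states):
  p0 = a.(0 | 0) + (b.0 + b.0) + b.b.c.0 + b.c.a.c.0 → -a-> p1, -b-> p2, -b-> p3, -b-> p4
  p1 = 0 | 0 → stopped
  p2 = 0 → stopped
  p3 = b.c.0 → -b-> p5
  p4 = c.a.c.0 → -c-> p6
  p5 = c.0 → -c-> p2
  p6 = a.c.0 → -a-> p5
Reachable graph of Q (7 states):
  q0 = a.(0 | 0) + (b.0 + c.0 + b.0) + b.b.c.0 + b.c.a.c.0 → -a-> q1, -b-> q2, -b-> q3, -b-> q4, -c-> q2
  q1 = 0 | 0 → stopped
  q2 = 0 → stopped
  q3 = b.c.0 → -b-> q5
  q4 = c.a.c.0 → -c-> q6
  q5 = c.0 → -c-> q2
  q6 = a.c.0 → -a-> q5
Trace ⟨c⟩ through Q, begin at {q0}:
  [1] c ⇒ {q2}
  — Q admits the full trace.
Trace ⟨c⟩ through P, begin at {p0}:
  [1] c ⇒ ∅  — P cannot continue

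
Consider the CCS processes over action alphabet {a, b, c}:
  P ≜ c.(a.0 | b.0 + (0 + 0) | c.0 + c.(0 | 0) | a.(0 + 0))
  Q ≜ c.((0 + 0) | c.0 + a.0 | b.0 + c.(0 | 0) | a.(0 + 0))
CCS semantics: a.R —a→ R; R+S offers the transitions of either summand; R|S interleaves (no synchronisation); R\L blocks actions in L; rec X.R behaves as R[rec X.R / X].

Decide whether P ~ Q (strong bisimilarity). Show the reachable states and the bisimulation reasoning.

P's transition system — 9 states:
  s0 = c.(a.0 | b.0 + (0 + 0) | c.0 + c.(0 | 0) | a.(0 + 0)) | -c-> s1
  s1 = a.0 | b.0 + (0 + 0) | c.0 + c.(0 | 0) | a.(0 + 0) | -a-> s2, -a-> s3, -b-> s4, -c-> s5, -c-> s6
  s2 = 0 | b.0 | -b-> s7
  s3 = c.(0 | 0) | (0 + 0) | -c-> s8
  s4 = a.0 | 0 | -a-> s7
  s5 = (0 + 0) | 0 | (no moves)
  s6 = 0 | 0 | a.(0 + 0) | -a-> s8
  s7 = 0 | 0 | (no moves)
  s8 = 0 | 0 | (0 + 0) | (no moves)
Q's transition system — 9 states:
  t0 = c.((0 + 0) | c.0 + a.0 | b.0 + c.(0 | 0) | a.(0 + 0)) | -c-> t1
  t1 = (0 + 0) | c.0 + a.0 | b.0 + c.(0 | 0) | a.(0 + 0) | -a-> t2, -a-> t3, -b-> t4, -c-> t5, -c-> t6
  t2 = 0 | b.0 | -b-> t7
  t3 = c.(0 | 0) | (0 + 0) | -c-> t8
  t4 = a.0 | 0 | -a-> t7
  t5 = (0 + 0) | 0 | (no moves)
  t6 = 0 | 0 | a.(0 + 0) | -a-> t8
  t7 = 0 | 0 | (no moves)
  t8 = 0 | 0 | (0 + 0) | (no moves)
Partition-refinement fixed point:
  B0 = {s0, t0}
  B1 = {s1, t1}
  B2 = {s4, s6, t4, t6}
  B3 = {s5, s7, s8, t5, t7, t8}
  B4 = {s3, t3}
  B5 = {s2, t2}
s0 ∈ B0, t0 ∈ B0 → same block

bisimilar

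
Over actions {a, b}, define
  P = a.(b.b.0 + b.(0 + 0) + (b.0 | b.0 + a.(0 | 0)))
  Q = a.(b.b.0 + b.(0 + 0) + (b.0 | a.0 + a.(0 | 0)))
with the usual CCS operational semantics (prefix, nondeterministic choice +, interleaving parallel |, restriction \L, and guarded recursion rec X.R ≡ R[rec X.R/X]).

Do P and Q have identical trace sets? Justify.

NO — witness ⟨aab⟩

LTS(P): 8 reachable states
  m0 = a.(b.b.0 + b.(0 + 0) + (b.0 | b.0 + a.(0 | 0))) has moves =a=> m1
  m1 = b.b.0 + b.(0 + 0) + (b.0 | b.0 + a.(0 | 0)) has moves =a=> m2, =b=> m3, =b=> m4, =b=> m5, =b=> m6
  m2 = 0 | 0 has moves stopped
  m3 = 0 + 0 has moves stopped
  m4 = 0 | b.0 has moves =b=> m2
  m5 = b.0 has moves =b=> m7
  m6 = b.0 | 0 has moves =b=> m2
  m7 = 0 has moves stopped
LTS(Q): 8 reachable states
  n0 = a.(b.b.0 + b.(0 + 0) + (b.0 | a.0 + a.(0 | 0))) has moves =a=> n1
  n1 = b.b.0 + b.(0 + 0) + (b.0 | a.0 + a.(0 | 0)) has moves =a=> n2, =a=> n3, =b=> n4, =b=> n5, =b=> n6
  n2 = 0 | 0 has moves stopped
  n3 = b.0 | 0 has moves =b=> n2
  n4 = 0 + 0 has moves stopped
  n5 = 0 | a.0 has moves =a=> n2
  n6 = b.0 has moves =b=> n7
  n7 = 0 has moves stopped
Trace ⟨aab⟩ through Q, begin at {n0}:
  [1] a ⇒ {n1}
  [2] a ⇒ {n2, n3}
  [3] b ⇒ {n2}
  Q completes σ.
Trace ⟨aab⟩ through P, begin at {m0}:
  [1] a ⇒ {m1}
  [2] a ⇒ {m2}
  [3] b ⇒ ∅  — P cannot continue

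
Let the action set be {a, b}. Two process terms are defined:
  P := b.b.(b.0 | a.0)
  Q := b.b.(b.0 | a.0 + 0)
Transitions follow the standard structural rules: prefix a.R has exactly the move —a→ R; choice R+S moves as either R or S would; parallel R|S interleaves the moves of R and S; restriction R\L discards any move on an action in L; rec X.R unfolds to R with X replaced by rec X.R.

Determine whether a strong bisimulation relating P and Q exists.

P's transition system — 6 states:
  m0 = b.b.(b.0 | a.0) | -b-> m1
  m1 = b.(b.0 | a.0) | -b-> m2
  m2 = b.0 | a.0 | -a-> m3, -b-> m4
  m3 = b.0 | 0 | -b-> m5
  m4 = 0 | a.0 | -a-> m5
  m5 = 0 | 0 | (no moves)
Q's transition system — 6 states:
  n0 = b.b.(b.0 | a.0 + 0) | -b-> n1
  n1 = b.(b.0 | a.0 + 0) | -b-> n2
  n2 = b.0 | a.0 + 0 | -a-> n3, -b-> n4
  n3 = b.0 | 0 | -b-> n5
  n4 = 0 | a.0 | -a-> n5
  n5 = 0 | 0 | (no moves)
Partition-refinement fixed point:
  B0 = {m0, n0}
  B1 = {m1, n1}
  B2 = {m2, n2}
  B3 = {m4, n4}
  B4 = {m5, n5}
  B5 = {m3, n3}
m0 ∈ B0, n0 ∈ B0 → same block

YES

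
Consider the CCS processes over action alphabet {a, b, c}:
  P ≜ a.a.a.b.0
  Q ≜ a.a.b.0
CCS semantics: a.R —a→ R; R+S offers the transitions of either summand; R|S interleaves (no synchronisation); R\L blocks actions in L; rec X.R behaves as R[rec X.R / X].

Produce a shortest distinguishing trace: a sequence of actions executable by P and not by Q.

aaa

P's transition system — 5 states:
  u0 = a.a.a.b.0 has moves ··a··> u1
  u1 = a.a.b.0 has moves ··a··> u2
  u2 = a.b.0 has moves ··a··> u3
  u3 = b.0 has moves ··b··> u4
  u4 = 0 has moves ∅
Q's transition system — 4 states:
  v0 = a.a.b.0 has moves ··a··> v1
  v1 = a.b.0 has moves ··a··> v2
  v2 = b.0 has moves ··b··> v3
  v3 = 0 has moves ∅
Run σ = ⟨aaa⟩ on P: start {u0}
  [1] a ⇒ {u1}
  [2] a ⇒ {u2}
  [3] a ⇒ {u3}
  ✓ P
Run σ = ⟨aaa⟩ on Q: start {v0}
  [1] a ⇒ {v1}
  [2] a ⇒ {v2}
  [3] a ⇒ ∅ (Q stuck)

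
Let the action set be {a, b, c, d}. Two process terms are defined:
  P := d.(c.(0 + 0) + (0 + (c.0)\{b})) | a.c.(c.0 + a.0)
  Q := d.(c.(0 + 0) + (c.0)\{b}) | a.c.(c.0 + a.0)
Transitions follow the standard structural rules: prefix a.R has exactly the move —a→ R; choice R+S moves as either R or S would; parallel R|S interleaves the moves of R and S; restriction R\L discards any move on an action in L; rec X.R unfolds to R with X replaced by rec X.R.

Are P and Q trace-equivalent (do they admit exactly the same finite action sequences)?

YES

LTS(P): 16 reachable states
  s0 = d.(c.(0 + 0) + (0 + (c.0)\{b})) | a.c.(c.0 + a.0) → —a→ s1, —d→ s2
  s1 = d.(c.(0 + 0) + (0 + (c.0)\{b})) | c.(c.0 + a.0) → —c→ s3, —d→ s4
  s2 = (c.(0 + 0) + (0 + (c.0)\{b})) | a.c.(c.0 + a.0) → —a→ s4, —c→ s5, —c→ s6
  s3 = d.(c.(0 + 0) + (0 + (c.0)\{b})) | (c.0 + a.0) → —a→ s7, —c→ s7, —d→ s8
  s4 = (c.(0 + 0) + (0 + (c.0)\{b})) | c.(c.0 + a.0) → —c→ s10, —c→ s8, —c→ s9
  s5 = (0 + 0) | a.c.(c.0 + a.0) → —a→ s9
  s6 = 0\{b} | a.c.(c.0 + a.0) → —a→ s10
  s7 = d.(c.(0 + 0) + (0 + (c.0)\{b})) | 0 → —d→ s11
  s8 = (c.(0 + 0) + (0 + (c.0)\{b})) | (c.0 + a.0) → —a→ s11, —c→ s11, —c→ s12, —c→ s13
  s9 = (0 + 0) | c.(c.0 + a.0) → —c→ s12
  s10 = 0\{b} | c.(c.0 + a.0) → —c→ s13
  s11 = (c.(0 + 0) + (0 + (c.0)\{b})) | 0 → —c→ s14, —c→ s15
  s12 = (0 + 0) | (c.0 + a.0) → —a→ s14, —c→ s14
  s13 = 0\{b} | (c.0 + a.0) → —a→ s15, —c→ s15
  s14 = (0 + 0) | 0 → (no moves)
  s15 = 0\{b} | 0 → (no moves)
LTS(Q): 16 reachable states
  t0 = d.(c.(0 + 0) + (c.0)\{b}) | a.c.(c.0 + a.0) → —a→ t1, —d→ t2
  t1 = d.(c.(0 + 0) + (c.0)\{b}) | c.(c.0 + a.0) → —c→ t3, —d→ t4
  t2 = (c.(0 + 0) + (c.0)\{b}) | a.c.(c.0 + a.0) → —a→ t4, —c→ t5, —c→ t6
  t3 = d.(c.(0 + 0) + (c.0)\{b}) | (c.0 + a.0) → —a→ t7, —c→ t7, —d→ t8
  t4 = (c.(0 + 0) + (c.0)\{b}) | c.(c.0 + a.0) → —c→ t10, —c→ t8, —c→ t9
  t5 = (0 + 0) | a.c.(c.0 + a.0) → —a→ t9
  t6 = 0\{b} | a.c.(c.0 + a.0) → —a→ t10
  t7 = d.(c.(0 + 0) + (c.0)\{b}) | 0 → —d→ t11
  t8 = (c.(0 + 0) + (c.0)\{b}) | (c.0 + a.0) → —a→ t11, —c→ t11, —c→ t12, —c→ t13
  t9 = (0 + 0) | c.(c.0 + a.0) → —c→ t12
  t10 = 0\{b} | c.(c.0 + a.0) → —c→ t13
  t11 = (c.(0 + 0) + (c.0)\{b}) | 0 → —c→ t14, —c→ t15
  t12 = (0 + 0) | (c.0 + a.0) → —a→ t14, —c→ t14
  t13 = 0\{b} | (c.0 + a.0) → —a→ t15, —c→ t15
  t14 = (0 + 0) | 0 → (no moves)
  t15 = 0\{b} | 0 → (no moves)
Coarsest stable partition (strong bisimilarity classes):
  B0 = {s0, t0}
  B1 = {s1, t1}
  B2 = {s3, t3}
  B3 = {s8, t8}
  B4 = {s12, s13, t12, t13}
  B5 = {s14, s15, t14, t15}
  B6 = {s11, t11}
  B7 = {s7, t7}
  B8 = {s4, t4}
  B9 = {s10, s9, t10, t9}
  B10 = {s2, t2}
  B11 = {s5, s6, t5, t6}
s0 ∈ B0, t0 ∈ B0 → same block
Bisimilar ⇒ trace-equivalent.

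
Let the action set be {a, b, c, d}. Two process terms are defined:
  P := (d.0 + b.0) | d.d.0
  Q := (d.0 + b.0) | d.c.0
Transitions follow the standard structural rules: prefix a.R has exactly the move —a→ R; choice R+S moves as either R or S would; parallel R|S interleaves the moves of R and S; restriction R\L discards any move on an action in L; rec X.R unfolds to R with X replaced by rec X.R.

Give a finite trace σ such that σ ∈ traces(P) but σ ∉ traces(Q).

LTS(P): 6 reachable states
  m0 = (d.0 + b.0) | d.d.0 :: --b--▸ m1, --d--▸ m1, --d--▸ m2
  m1 = 0 | d.d.0 :: --d--▸ m3
  m2 = (d.0 + b.0) | d.0 :: --b--▸ m3, --d--▸ m3, --d--▸ m4
  m3 = 0 | d.0 :: --d--▸ m5
  m4 = (d.0 + b.0) | 0 :: --b--▸ m5, --d--▸ m5
  m5 = 0 | 0 :: deadlocked
LTS(Q): 6 reachable states
  n0 = (d.0 + b.0) | d.c.0 :: --b--▸ n1, --d--▸ n1, --d--▸ n2
  n1 = 0 | d.c.0 :: --d--▸ n3
  n2 = (d.0 + b.0) | c.0 :: --b--▸ n3, --c--▸ n4, --d--▸ n3
  n3 = 0 | c.0 :: --c--▸ n5
  n4 = (d.0 + b.0) | 0 :: --b--▸ n5, --d--▸ n5
  n5 = 0 | 0 :: deadlocked
Executing bdd from P (initial set {m0}):
  [1] b ⇒ {m1}
  [2] d ⇒ {m3}
  [3] d ⇒ {m5}
  — P admits the full trace.
Executing bdd from Q (initial set {n0}):
  [1] b ⇒ {n1}
  [2] d ⇒ {n3}
  [3] d ⇒ no successor for Q

bdd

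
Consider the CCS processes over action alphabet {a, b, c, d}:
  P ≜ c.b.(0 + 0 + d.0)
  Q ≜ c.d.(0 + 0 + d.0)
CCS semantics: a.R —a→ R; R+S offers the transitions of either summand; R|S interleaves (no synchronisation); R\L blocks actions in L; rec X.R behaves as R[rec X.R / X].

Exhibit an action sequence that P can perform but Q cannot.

Reachable graph of P (4 states):
  m0 = c.b.(0 + 0 + d.0) | —c→ m1
  m1 = b.(0 + 0 + d.0) | —b→ m2
  m2 = 0 + 0 + d.0 | —d→ m3
  m3 = 0 | stopped
Reachable graph of Q (4 states):
  n0 = c.d.(0 + 0 + d.0) | —c→ n1
  n1 = d.(0 + 0 + d.0) | —d→ n2
  n2 = 0 + 0 + d.0 | —d→ n3
  n3 = 0 | stopped
Run σ = ⟨cb⟩ on P: start {m0}
  after c @ step 1: {m1}
  after b @ step 2: {m2}
  P completes σ.
Run σ = ⟨cb⟩ on Q: start {n0}
  after c @ step 1: {n1}
  after b @ step 2: ∅ (Q stuck)

cb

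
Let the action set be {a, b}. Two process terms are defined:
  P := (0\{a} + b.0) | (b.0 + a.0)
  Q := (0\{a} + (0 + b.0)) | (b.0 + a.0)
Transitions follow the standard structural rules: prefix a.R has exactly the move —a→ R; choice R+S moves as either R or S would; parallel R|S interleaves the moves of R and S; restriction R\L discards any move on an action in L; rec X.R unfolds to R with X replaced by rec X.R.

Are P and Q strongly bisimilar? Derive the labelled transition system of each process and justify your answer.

P's transition system — 4 states:
  p0 = (0\{a} + b.0) | (b.0 + a.0) | ··a··> p1, ··b··> p1, ··b··> p2
  p1 = (0\{a} + b.0) | 0 | ··b··> p3
  p2 = 0 | (b.0 + a.0) | ··a··> p3, ··b··> p3
  p3 = 0 | 0 | ·
Q's transition system — 4 states:
  q0 = (0\{a} + (0 + b.0)) | (b.0 + a.0) | ··a··> q1, ··b··> q1, ··b··> q2
  q1 = (0\{a} + (0 + b.0)) | 0 | ··b··> q3
  q2 = 0 | (b.0 + a.0) | ··a··> q3, ··b··> q3
  q3 = 0 | 0 | ·
Bisimilarity quotient blocks:
  B0 = {p0, q0}
  B1 = {p1, q1}
  B2 = {p3, q3}
  B3 = {p2, q2}
p0 ∈ B0, q0 ∈ B0 → same block

P ~ Q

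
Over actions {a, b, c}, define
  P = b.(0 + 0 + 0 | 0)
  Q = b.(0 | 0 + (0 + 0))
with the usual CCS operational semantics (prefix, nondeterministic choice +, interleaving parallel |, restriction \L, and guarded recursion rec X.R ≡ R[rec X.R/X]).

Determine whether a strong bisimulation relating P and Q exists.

YES

Reachable graph of P (2 states):
  s0 = b.(0 + 0 + 0 | 0) → -b-> s1
  s1 = 0 + 0 + 0 | 0 → deadlocked
Reachable graph of Q (2 states):
  t0 = b.(0 | 0 + (0 + 0)) → -b-> t1
  t1 = 0 | 0 + (0 + 0) → deadlocked
Partition-refinement fixed point:
  B0 = {s0, t0}
  B1 = {s1, t1}
s0 ∈ B0, t0 ∈ B0 → same block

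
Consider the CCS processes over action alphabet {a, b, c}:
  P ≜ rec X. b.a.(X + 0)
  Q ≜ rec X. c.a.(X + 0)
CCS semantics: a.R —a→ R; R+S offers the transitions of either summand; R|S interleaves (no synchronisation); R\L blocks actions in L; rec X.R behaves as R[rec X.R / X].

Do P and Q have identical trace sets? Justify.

LTS(P): 3 reachable states
  p0 = rec X. b.a.(X + 0) | --b--▸ p1
  p1 = a.((rec X. b.a.(X + 0)) + 0) | --a--▸ p2
  p2 = (rec X. b.a.(X + 0)) + 0 | --b--▸ p1
LTS(Q): 3 reachable states
  q0 = rec X. c.a.(X + 0) | --c--▸ q1
  q1 = a.((rec X. c.a.(X + 0)) + 0) | --a--▸ q2
  q2 = (rec X. c.a.(X + 0)) + 0 | --c--▸ q1
Trace ⟨b⟩ through P, begin at {p0}:
  after b @ step 1: {p1}
  — P admits the full trace.
Trace ⟨b⟩ through Q, begin at {q0}:
  after b @ step 1: no successor for Q

NO — witness ⟨b⟩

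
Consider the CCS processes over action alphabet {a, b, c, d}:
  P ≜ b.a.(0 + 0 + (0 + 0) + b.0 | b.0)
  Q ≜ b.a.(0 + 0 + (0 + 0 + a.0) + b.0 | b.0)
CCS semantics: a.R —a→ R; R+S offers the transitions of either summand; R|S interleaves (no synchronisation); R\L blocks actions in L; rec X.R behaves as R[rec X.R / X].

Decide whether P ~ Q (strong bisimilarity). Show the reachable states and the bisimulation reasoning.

P ≁ Q

LTS(P): 6 reachable states
  m0 = b.a.(0 + 0 + (0 + 0) + b.0 | b.0) ⊢ ··b··> m1
  m1 = a.(0 + 0 + (0 + 0) + b.0 | b.0) ⊢ ··a··> m2
  m2 = 0 + 0 + (0 + 0) + b.0 | b.0 ⊢ ··b··> m3, ··b··> m4
  m3 = 0 | b.0 ⊢ ··b··> m5
  m4 = b.0 | 0 ⊢ ··b··> m5
  m5 = 0 | 0 ⊢ ·
LTS(Q): 7 reachable states
  n0 = b.a.(0 + 0 + (0 + 0 + a.0) + b.0 | b.0) ⊢ ··b··> n1
  n1 = a.(0 + 0 + (0 + 0 + a.0) + b.0 | b.0) ⊢ ··a··> n2
  n2 = 0 + 0 + (0 + 0 + a.0) + b.0 | b.0 ⊢ ··a··> n3, ··b··> n4, ··b··> n5
  n3 = 0 ⊢ ·
  n4 = 0 | b.0 ⊢ ··b··> n6
  n5 = b.0 | 0 ⊢ ··b··> n6
  n6 = 0 | 0 ⊢ ·
Coarsest stable partition (strong bisimilarity classes):
  B0 = {m0}
  B1 = {m1}
  B2 = {m2}
  B3 = {m3, m4, n4, n5}
  B4 = {m5, n3, n6}
  B5 = {n0}
  B6 = {n1}
  B7 = {n2}
m0 ∈ B0, n0 ∈ B5 → different blocks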